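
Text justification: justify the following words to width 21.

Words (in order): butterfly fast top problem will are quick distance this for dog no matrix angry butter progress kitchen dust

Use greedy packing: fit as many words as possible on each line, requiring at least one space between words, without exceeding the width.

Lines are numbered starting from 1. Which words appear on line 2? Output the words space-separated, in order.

Answer: problem will are

Derivation:
Line 1: ['butterfly', 'fast', 'top'] (min_width=18, slack=3)
Line 2: ['problem', 'will', 'are'] (min_width=16, slack=5)
Line 3: ['quick', 'distance', 'this'] (min_width=19, slack=2)
Line 4: ['for', 'dog', 'no', 'matrix'] (min_width=17, slack=4)
Line 5: ['angry', 'butter', 'progress'] (min_width=21, slack=0)
Line 6: ['kitchen', 'dust'] (min_width=12, slack=9)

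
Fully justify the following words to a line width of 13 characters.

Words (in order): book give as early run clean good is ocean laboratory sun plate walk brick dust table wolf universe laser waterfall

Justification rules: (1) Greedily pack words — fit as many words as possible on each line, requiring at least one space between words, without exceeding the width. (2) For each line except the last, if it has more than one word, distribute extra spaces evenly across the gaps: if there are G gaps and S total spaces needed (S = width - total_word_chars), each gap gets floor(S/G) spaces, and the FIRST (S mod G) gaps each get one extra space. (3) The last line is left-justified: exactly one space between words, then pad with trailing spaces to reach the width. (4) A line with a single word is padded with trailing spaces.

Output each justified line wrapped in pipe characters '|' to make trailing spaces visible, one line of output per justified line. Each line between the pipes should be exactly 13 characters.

Answer: |book  give as|
|early     run|
|clean good is|
|ocean        |
|laboratory   |
|sun     plate|
|walk    brick|
|dust    table|
|wolf universe|
|laser        |
|waterfall    |

Derivation:
Line 1: ['book', 'give', 'as'] (min_width=12, slack=1)
Line 2: ['early', 'run'] (min_width=9, slack=4)
Line 3: ['clean', 'good', 'is'] (min_width=13, slack=0)
Line 4: ['ocean'] (min_width=5, slack=8)
Line 5: ['laboratory'] (min_width=10, slack=3)
Line 6: ['sun', 'plate'] (min_width=9, slack=4)
Line 7: ['walk', 'brick'] (min_width=10, slack=3)
Line 8: ['dust', 'table'] (min_width=10, slack=3)
Line 9: ['wolf', 'universe'] (min_width=13, slack=0)
Line 10: ['laser'] (min_width=5, slack=8)
Line 11: ['waterfall'] (min_width=9, slack=4)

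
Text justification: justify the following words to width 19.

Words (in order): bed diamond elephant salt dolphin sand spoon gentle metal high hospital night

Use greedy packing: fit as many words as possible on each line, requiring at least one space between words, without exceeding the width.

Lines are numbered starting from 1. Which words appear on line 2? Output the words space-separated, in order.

Answer: elephant salt

Derivation:
Line 1: ['bed', 'diamond'] (min_width=11, slack=8)
Line 2: ['elephant', 'salt'] (min_width=13, slack=6)
Line 3: ['dolphin', 'sand', 'spoon'] (min_width=18, slack=1)
Line 4: ['gentle', 'metal', 'high'] (min_width=17, slack=2)
Line 5: ['hospital', 'night'] (min_width=14, slack=5)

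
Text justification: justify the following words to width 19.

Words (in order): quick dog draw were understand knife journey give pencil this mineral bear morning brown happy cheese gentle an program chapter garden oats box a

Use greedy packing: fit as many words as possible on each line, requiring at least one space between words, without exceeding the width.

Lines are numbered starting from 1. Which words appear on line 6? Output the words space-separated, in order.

Line 1: ['quick', 'dog', 'draw', 'were'] (min_width=19, slack=0)
Line 2: ['understand', 'knife'] (min_width=16, slack=3)
Line 3: ['journey', 'give', 'pencil'] (min_width=19, slack=0)
Line 4: ['this', 'mineral', 'bear'] (min_width=17, slack=2)
Line 5: ['morning', 'brown', 'happy'] (min_width=19, slack=0)
Line 6: ['cheese', 'gentle', 'an'] (min_width=16, slack=3)
Line 7: ['program', 'chapter'] (min_width=15, slack=4)
Line 8: ['garden', 'oats', 'box', 'a'] (min_width=17, slack=2)

Answer: cheese gentle an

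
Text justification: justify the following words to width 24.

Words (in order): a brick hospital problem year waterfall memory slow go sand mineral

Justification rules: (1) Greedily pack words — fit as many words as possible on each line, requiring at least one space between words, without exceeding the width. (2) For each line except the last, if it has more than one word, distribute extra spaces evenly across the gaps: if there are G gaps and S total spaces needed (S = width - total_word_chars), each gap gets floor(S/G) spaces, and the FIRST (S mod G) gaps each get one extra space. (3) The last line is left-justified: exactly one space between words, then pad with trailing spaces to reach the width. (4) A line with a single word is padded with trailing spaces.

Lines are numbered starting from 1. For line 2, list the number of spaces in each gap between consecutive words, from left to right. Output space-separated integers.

Line 1: ['a', 'brick', 'hospital', 'problem'] (min_width=24, slack=0)
Line 2: ['year', 'waterfall', 'memory'] (min_width=21, slack=3)
Line 3: ['slow', 'go', 'sand', 'mineral'] (min_width=20, slack=4)

Answer: 3 2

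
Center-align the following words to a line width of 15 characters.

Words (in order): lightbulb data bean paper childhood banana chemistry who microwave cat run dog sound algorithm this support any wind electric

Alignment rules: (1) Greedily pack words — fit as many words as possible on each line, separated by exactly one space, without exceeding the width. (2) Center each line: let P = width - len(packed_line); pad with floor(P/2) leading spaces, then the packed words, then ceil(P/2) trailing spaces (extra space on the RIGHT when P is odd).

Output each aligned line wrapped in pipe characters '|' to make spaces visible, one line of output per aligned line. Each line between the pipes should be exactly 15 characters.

Line 1: ['lightbulb', 'data'] (min_width=14, slack=1)
Line 2: ['bean', 'paper'] (min_width=10, slack=5)
Line 3: ['childhood'] (min_width=9, slack=6)
Line 4: ['banana'] (min_width=6, slack=9)
Line 5: ['chemistry', 'who'] (min_width=13, slack=2)
Line 6: ['microwave', 'cat'] (min_width=13, slack=2)
Line 7: ['run', 'dog', 'sound'] (min_width=13, slack=2)
Line 8: ['algorithm', 'this'] (min_width=14, slack=1)
Line 9: ['support', 'any'] (min_width=11, slack=4)
Line 10: ['wind', 'electric'] (min_width=13, slack=2)

Answer: |lightbulb data |
|  bean paper   |
|   childhood   |
|    banana     |
| chemistry who |
| microwave cat |
| run dog sound |
|algorithm this |
|  support any  |
| wind electric |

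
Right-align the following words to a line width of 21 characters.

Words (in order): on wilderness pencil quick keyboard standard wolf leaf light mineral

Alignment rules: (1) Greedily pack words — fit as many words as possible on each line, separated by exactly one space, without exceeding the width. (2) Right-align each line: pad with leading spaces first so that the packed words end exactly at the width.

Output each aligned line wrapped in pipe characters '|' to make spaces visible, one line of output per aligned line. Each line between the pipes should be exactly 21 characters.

Line 1: ['on', 'wilderness', 'pencil'] (min_width=20, slack=1)
Line 2: ['quick', 'keyboard'] (min_width=14, slack=7)
Line 3: ['standard', 'wolf', 'leaf'] (min_width=18, slack=3)
Line 4: ['light', 'mineral'] (min_width=13, slack=8)

Answer: | on wilderness pencil|
|       quick keyboard|
|   standard wolf leaf|
|        light mineral|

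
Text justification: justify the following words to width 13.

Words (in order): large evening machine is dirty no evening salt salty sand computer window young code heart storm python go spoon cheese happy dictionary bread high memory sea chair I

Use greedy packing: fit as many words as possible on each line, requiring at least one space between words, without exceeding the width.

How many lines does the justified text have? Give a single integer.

Line 1: ['large', 'evening'] (min_width=13, slack=0)
Line 2: ['machine', 'is'] (min_width=10, slack=3)
Line 3: ['dirty', 'no'] (min_width=8, slack=5)
Line 4: ['evening', 'salt'] (min_width=12, slack=1)
Line 5: ['salty', 'sand'] (min_width=10, slack=3)
Line 6: ['computer'] (min_width=8, slack=5)
Line 7: ['window', 'young'] (min_width=12, slack=1)
Line 8: ['code', 'heart'] (min_width=10, slack=3)
Line 9: ['storm', 'python'] (min_width=12, slack=1)
Line 10: ['go', 'spoon'] (min_width=8, slack=5)
Line 11: ['cheese', 'happy'] (min_width=12, slack=1)
Line 12: ['dictionary'] (min_width=10, slack=3)
Line 13: ['bread', 'high'] (min_width=10, slack=3)
Line 14: ['memory', 'sea'] (min_width=10, slack=3)
Line 15: ['chair', 'I'] (min_width=7, slack=6)
Total lines: 15

Answer: 15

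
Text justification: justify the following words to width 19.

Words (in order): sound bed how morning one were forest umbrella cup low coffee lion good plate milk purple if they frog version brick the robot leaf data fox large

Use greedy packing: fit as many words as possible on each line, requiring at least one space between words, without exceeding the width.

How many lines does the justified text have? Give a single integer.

Line 1: ['sound', 'bed', 'how'] (min_width=13, slack=6)
Line 2: ['morning', 'one', 'were'] (min_width=16, slack=3)
Line 3: ['forest', 'umbrella', 'cup'] (min_width=19, slack=0)
Line 4: ['low', 'coffee', 'lion'] (min_width=15, slack=4)
Line 5: ['good', 'plate', 'milk'] (min_width=15, slack=4)
Line 6: ['purple', 'if', 'they', 'frog'] (min_width=19, slack=0)
Line 7: ['version', 'brick', 'the'] (min_width=17, slack=2)
Line 8: ['robot', 'leaf', 'data', 'fox'] (min_width=19, slack=0)
Line 9: ['large'] (min_width=5, slack=14)
Total lines: 9

Answer: 9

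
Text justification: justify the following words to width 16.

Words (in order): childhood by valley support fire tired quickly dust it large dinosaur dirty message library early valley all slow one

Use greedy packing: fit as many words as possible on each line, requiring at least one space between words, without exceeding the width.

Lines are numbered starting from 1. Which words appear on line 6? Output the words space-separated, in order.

Answer: dirty message

Derivation:
Line 1: ['childhood', 'by'] (min_width=12, slack=4)
Line 2: ['valley', 'support'] (min_width=14, slack=2)
Line 3: ['fire', 'tired'] (min_width=10, slack=6)
Line 4: ['quickly', 'dust', 'it'] (min_width=15, slack=1)
Line 5: ['large', 'dinosaur'] (min_width=14, slack=2)
Line 6: ['dirty', 'message'] (min_width=13, slack=3)
Line 7: ['library', 'early'] (min_width=13, slack=3)
Line 8: ['valley', 'all', 'slow'] (min_width=15, slack=1)
Line 9: ['one'] (min_width=3, slack=13)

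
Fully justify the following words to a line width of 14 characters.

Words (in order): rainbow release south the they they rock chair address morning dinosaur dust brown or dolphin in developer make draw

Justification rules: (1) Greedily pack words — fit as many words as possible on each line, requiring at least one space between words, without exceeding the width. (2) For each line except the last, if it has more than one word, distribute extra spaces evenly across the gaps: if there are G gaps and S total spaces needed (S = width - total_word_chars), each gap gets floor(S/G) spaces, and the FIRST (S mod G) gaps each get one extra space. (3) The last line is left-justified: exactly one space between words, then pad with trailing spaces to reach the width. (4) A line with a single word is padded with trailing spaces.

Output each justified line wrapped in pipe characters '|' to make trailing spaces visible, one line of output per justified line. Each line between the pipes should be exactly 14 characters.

Line 1: ['rainbow'] (min_width=7, slack=7)
Line 2: ['release', 'south'] (min_width=13, slack=1)
Line 3: ['the', 'they', 'they'] (min_width=13, slack=1)
Line 4: ['rock', 'chair'] (min_width=10, slack=4)
Line 5: ['address'] (min_width=7, slack=7)
Line 6: ['morning'] (min_width=7, slack=7)
Line 7: ['dinosaur', 'dust'] (min_width=13, slack=1)
Line 8: ['brown', 'or'] (min_width=8, slack=6)
Line 9: ['dolphin', 'in'] (min_width=10, slack=4)
Line 10: ['developer', 'make'] (min_width=14, slack=0)
Line 11: ['draw'] (min_width=4, slack=10)

Answer: |rainbow       |
|release  south|
|the  they they|
|rock     chair|
|address       |
|morning       |
|dinosaur  dust|
|brown       or|
|dolphin     in|
|developer make|
|draw          |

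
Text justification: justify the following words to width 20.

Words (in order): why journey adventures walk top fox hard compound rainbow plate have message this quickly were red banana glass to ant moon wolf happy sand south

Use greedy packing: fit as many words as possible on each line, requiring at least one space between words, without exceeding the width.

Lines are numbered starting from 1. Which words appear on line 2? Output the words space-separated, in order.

Answer: adventures walk top

Derivation:
Line 1: ['why', 'journey'] (min_width=11, slack=9)
Line 2: ['adventures', 'walk', 'top'] (min_width=19, slack=1)
Line 3: ['fox', 'hard', 'compound'] (min_width=17, slack=3)
Line 4: ['rainbow', 'plate', 'have'] (min_width=18, slack=2)
Line 5: ['message', 'this', 'quickly'] (min_width=20, slack=0)
Line 6: ['were', 'red', 'banana'] (min_width=15, slack=5)
Line 7: ['glass', 'to', 'ant', 'moon'] (min_width=17, slack=3)
Line 8: ['wolf', 'happy', 'sand'] (min_width=15, slack=5)
Line 9: ['south'] (min_width=5, slack=15)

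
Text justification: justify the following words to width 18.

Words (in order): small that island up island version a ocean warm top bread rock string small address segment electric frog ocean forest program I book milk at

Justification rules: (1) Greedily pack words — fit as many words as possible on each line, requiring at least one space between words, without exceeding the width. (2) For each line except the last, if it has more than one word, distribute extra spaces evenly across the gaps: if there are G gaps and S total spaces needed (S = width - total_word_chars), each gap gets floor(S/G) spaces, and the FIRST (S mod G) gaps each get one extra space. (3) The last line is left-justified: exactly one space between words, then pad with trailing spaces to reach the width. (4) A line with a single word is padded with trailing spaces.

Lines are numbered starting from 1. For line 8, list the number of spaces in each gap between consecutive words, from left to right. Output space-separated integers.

Line 1: ['small', 'that', 'island'] (min_width=17, slack=1)
Line 2: ['up', 'island', 'version'] (min_width=17, slack=1)
Line 3: ['a', 'ocean', 'warm', 'top'] (min_width=16, slack=2)
Line 4: ['bread', 'rock', 'string'] (min_width=17, slack=1)
Line 5: ['small', 'address'] (min_width=13, slack=5)
Line 6: ['segment', 'electric'] (min_width=16, slack=2)
Line 7: ['frog', 'ocean', 'forest'] (min_width=17, slack=1)
Line 8: ['program', 'I', 'book'] (min_width=14, slack=4)
Line 9: ['milk', 'at'] (min_width=7, slack=11)

Answer: 3 3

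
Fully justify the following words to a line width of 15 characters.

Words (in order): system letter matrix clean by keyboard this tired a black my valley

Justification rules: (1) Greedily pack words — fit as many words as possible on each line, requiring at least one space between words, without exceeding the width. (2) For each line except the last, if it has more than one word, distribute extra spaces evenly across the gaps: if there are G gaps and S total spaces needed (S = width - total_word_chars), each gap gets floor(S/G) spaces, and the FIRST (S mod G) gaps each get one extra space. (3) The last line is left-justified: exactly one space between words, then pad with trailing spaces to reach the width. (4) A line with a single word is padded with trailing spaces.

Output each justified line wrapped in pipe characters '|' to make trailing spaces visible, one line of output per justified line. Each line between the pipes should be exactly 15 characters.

Line 1: ['system', 'letter'] (min_width=13, slack=2)
Line 2: ['matrix', 'clean', 'by'] (min_width=15, slack=0)
Line 3: ['keyboard', 'this'] (min_width=13, slack=2)
Line 4: ['tired', 'a', 'black'] (min_width=13, slack=2)
Line 5: ['my', 'valley'] (min_width=9, slack=6)

Answer: |system   letter|
|matrix clean by|
|keyboard   this|
|tired  a  black|
|my valley      |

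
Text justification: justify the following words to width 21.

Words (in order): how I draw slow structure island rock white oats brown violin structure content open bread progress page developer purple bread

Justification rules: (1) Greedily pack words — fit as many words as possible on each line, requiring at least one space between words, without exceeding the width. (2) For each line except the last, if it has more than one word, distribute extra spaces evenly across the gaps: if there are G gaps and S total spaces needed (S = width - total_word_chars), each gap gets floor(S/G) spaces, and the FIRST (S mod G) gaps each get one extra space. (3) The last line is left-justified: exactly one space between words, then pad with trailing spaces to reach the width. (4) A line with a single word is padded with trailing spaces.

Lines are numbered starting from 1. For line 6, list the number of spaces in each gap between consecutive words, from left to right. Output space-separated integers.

Answer: 9

Derivation:
Line 1: ['how', 'I', 'draw', 'slow'] (min_width=15, slack=6)
Line 2: ['structure', 'island', 'rock'] (min_width=21, slack=0)
Line 3: ['white', 'oats', 'brown'] (min_width=16, slack=5)
Line 4: ['violin', 'structure'] (min_width=16, slack=5)
Line 5: ['content', 'open', 'bread'] (min_width=18, slack=3)
Line 6: ['progress', 'page'] (min_width=13, slack=8)
Line 7: ['developer', 'purple'] (min_width=16, slack=5)
Line 8: ['bread'] (min_width=5, slack=16)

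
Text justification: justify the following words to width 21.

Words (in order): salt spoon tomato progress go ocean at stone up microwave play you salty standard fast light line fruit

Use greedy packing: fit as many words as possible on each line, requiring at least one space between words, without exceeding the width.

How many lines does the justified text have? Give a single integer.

Line 1: ['salt', 'spoon', 'tomato'] (min_width=17, slack=4)
Line 2: ['progress', 'go', 'ocean', 'at'] (min_width=20, slack=1)
Line 3: ['stone', 'up', 'microwave'] (min_width=18, slack=3)
Line 4: ['play', 'you', 'salty'] (min_width=14, slack=7)
Line 5: ['standard', 'fast', 'light'] (min_width=19, slack=2)
Line 6: ['line', 'fruit'] (min_width=10, slack=11)
Total lines: 6

Answer: 6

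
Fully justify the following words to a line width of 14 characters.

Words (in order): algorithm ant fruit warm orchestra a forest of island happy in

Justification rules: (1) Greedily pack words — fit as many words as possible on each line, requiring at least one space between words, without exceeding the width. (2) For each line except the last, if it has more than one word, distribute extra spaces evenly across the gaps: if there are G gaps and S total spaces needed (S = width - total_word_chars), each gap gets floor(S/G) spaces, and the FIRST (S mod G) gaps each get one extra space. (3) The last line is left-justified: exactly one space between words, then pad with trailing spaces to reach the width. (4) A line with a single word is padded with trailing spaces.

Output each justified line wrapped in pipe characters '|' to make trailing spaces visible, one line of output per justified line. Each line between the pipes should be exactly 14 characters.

Answer: |algorithm  ant|
|fruit     warm|
|orchestra    a|
|forest      of|
|island   happy|
|in            |

Derivation:
Line 1: ['algorithm', 'ant'] (min_width=13, slack=1)
Line 2: ['fruit', 'warm'] (min_width=10, slack=4)
Line 3: ['orchestra', 'a'] (min_width=11, slack=3)
Line 4: ['forest', 'of'] (min_width=9, slack=5)
Line 5: ['island', 'happy'] (min_width=12, slack=2)
Line 6: ['in'] (min_width=2, slack=12)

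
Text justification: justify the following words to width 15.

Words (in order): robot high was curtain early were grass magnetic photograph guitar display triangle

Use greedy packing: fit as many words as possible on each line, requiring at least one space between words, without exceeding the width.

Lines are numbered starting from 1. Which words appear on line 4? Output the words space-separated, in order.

Line 1: ['robot', 'high', 'was'] (min_width=14, slack=1)
Line 2: ['curtain', 'early'] (min_width=13, slack=2)
Line 3: ['were', 'grass'] (min_width=10, slack=5)
Line 4: ['magnetic'] (min_width=8, slack=7)
Line 5: ['photograph'] (min_width=10, slack=5)
Line 6: ['guitar', 'display'] (min_width=14, slack=1)
Line 7: ['triangle'] (min_width=8, slack=7)

Answer: magnetic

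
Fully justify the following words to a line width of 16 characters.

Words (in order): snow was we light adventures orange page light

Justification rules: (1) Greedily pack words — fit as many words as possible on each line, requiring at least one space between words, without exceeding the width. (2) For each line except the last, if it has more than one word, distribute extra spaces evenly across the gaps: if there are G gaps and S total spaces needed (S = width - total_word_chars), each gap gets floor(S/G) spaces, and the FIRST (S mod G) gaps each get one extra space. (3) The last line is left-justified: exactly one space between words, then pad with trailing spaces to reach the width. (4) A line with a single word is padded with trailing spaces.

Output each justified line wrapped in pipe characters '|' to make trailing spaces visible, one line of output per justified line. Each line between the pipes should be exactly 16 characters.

Line 1: ['snow', 'was', 'we'] (min_width=11, slack=5)
Line 2: ['light', 'adventures'] (min_width=16, slack=0)
Line 3: ['orange', 'page'] (min_width=11, slack=5)
Line 4: ['light'] (min_width=5, slack=11)

Answer: |snow    was   we|
|light adventures|
|orange      page|
|light           |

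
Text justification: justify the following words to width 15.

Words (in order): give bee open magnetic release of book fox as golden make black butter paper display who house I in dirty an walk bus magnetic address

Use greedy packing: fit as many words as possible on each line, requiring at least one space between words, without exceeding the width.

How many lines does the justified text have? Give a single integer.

Answer: 11

Derivation:
Line 1: ['give', 'bee', 'open'] (min_width=13, slack=2)
Line 2: ['magnetic'] (min_width=8, slack=7)
Line 3: ['release', 'of', 'book'] (min_width=15, slack=0)
Line 4: ['fox', 'as', 'golden'] (min_width=13, slack=2)
Line 5: ['make', 'black'] (min_width=10, slack=5)
Line 6: ['butter', 'paper'] (min_width=12, slack=3)
Line 7: ['display', 'who'] (min_width=11, slack=4)
Line 8: ['house', 'I', 'in'] (min_width=10, slack=5)
Line 9: ['dirty', 'an', 'walk'] (min_width=13, slack=2)
Line 10: ['bus', 'magnetic'] (min_width=12, slack=3)
Line 11: ['address'] (min_width=7, slack=8)
Total lines: 11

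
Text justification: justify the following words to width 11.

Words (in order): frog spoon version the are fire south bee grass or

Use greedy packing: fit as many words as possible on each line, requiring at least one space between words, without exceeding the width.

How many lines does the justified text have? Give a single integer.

Line 1: ['frog', 'spoon'] (min_width=10, slack=1)
Line 2: ['version', 'the'] (min_width=11, slack=0)
Line 3: ['are', 'fire'] (min_width=8, slack=3)
Line 4: ['south', 'bee'] (min_width=9, slack=2)
Line 5: ['grass', 'or'] (min_width=8, slack=3)
Total lines: 5

Answer: 5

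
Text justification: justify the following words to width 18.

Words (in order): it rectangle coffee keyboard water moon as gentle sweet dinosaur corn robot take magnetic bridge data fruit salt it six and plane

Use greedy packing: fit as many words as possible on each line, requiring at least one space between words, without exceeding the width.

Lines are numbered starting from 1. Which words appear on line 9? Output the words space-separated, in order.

Answer: six and plane

Derivation:
Line 1: ['it', 'rectangle'] (min_width=12, slack=6)
Line 2: ['coffee', 'keyboard'] (min_width=15, slack=3)
Line 3: ['water', 'moon', 'as'] (min_width=13, slack=5)
Line 4: ['gentle', 'sweet'] (min_width=12, slack=6)
Line 5: ['dinosaur', 'corn'] (min_width=13, slack=5)
Line 6: ['robot', 'take'] (min_width=10, slack=8)
Line 7: ['magnetic', 'bridge'] (min_width=15, slack=3)
Line 8: ['data', 'fruit', 'salt', 'it'] (min_width=18, slack=0)
Line 9: ['six', 'and', 'plane'] (min_width=13, slack=5)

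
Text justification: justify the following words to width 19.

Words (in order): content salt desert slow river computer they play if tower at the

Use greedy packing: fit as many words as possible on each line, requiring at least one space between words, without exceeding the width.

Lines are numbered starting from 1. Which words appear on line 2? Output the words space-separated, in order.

Answer: slow river computer

Derivation:
Line 1: ['content', 'salt', 'desert'] (min_width=19, slack=0)
Line 2: ['slow', 'river', 'computer'] (min_width=19, slack=0)
Line 3: ['they', 'play', 'if', 'tower'] (min_width=18, slack=1)
Line 4: ['at', 'the'] (min_width=6, slack=13)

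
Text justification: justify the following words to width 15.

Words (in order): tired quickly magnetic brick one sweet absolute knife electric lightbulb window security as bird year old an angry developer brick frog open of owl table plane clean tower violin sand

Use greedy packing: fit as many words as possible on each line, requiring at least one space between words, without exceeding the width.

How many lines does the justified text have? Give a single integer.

Line 1: ['tired', 'quickly'] (min_width=13, slack=2)
Line 2: ['magnetic', 'brick'] (min_width=14, slack=1)
Line 3: ['one', 'sweet'] (min_width=9, slack=6)
Line 4: ['absolute', 'knife'] (min_width=14, slack=1)
Line 5: ['electric'] (min_width=8, slack=7)
Line 6: ['lightbulb'] (min_width=9, slack=6)
Line 7: ['window', 'security'] (min_width=15, slack=0)
Line 8: ['as', 'bird', 'year'] (min_width=12, slack=3)
Line 9: ['old', 'an', 'angry'] (min_width=12, slack=3)
Line 10: ['developer', 'brick'] (min_width=15, slack=0)
Line 11: ['frog', 'open', 'of'] (min_width=12, slack=3)
Line 12: ['owl', 'table', 'plane'] (min_width=15, slack=0)
Line 13: ['clean', 'tower'] (min_width=11, slack=4)
Line 14: ['violin', 'sand'] (min_width=11, slack=4)
Total lines: 14

Answer: 14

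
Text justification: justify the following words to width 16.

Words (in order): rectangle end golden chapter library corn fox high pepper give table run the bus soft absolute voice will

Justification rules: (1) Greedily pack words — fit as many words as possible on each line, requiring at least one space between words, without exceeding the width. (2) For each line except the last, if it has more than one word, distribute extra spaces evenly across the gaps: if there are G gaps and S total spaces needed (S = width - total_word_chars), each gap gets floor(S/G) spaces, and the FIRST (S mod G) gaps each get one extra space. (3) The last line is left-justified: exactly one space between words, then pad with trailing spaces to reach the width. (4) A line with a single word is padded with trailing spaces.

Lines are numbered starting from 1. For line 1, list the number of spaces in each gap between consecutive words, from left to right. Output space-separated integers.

Line 1: ['rectangle', 'end'] (min_width=13, slack=3)
Line 2: ['golden', 'chapter'] (min_width=14, slack=2)
Line 3: ['library', 'corn', 'fox'] (min_width=16, slack=0)
Line 4: ['high', 'pepper', 'give'] (min_width=16, slack=0)
Line 5: ['table', 'run', 'the'] (min_width=13, slack=3)
Line 6: ['bus', 'soft'] (min_width=8, slack=8)
Line 7: ['absolute', 'voice'] (min_width=14, slack=2)
Line 8: ['will'] (min_width=4, slack=12)

Answer: 4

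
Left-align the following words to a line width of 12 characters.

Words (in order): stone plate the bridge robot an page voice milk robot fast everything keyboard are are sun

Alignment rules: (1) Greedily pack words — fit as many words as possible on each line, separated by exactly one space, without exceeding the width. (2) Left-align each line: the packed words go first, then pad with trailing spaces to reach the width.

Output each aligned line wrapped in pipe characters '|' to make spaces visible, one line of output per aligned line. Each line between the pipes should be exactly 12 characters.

Answer: |stone plate |
|the bridge  |
|robot an    |
|page voice  |
|milk robot  |
|fast        |
|everything  |
|keyboard are|
|are sun     |

Derivation:
Line 1: ['stone', 'plate'] (min_width=11, slack=1)
Line 2: ['the', 'bridge'] (min_width=10, slack=2)
Line 3: ['robot', 'an'] (min_width=8, slack=4)
Line 4: ['page', 'voice'] (min_width=10, slack=2)
Line 5: ['milk', 'robot'] (min_width=10, slack=2)
Line 6: ['fast'] (min_width=4, slack=8)
Line 7: ['everything'] (min_width=10, slack=2)
Line 8: ['keyboard', 'are'] (min_width=12, slack=0)
Line 9: ['are', 'sun'] (min_width=7, slack=5)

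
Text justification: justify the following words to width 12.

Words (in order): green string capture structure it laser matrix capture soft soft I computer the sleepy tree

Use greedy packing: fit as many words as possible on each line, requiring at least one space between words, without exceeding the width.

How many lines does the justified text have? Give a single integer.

Line 1: ['green', 'string'] (min_width=12, slack=0)
Line 2: ['capture'] (min_width=7, slack=5)
Line 3: ['structure', 'it'] (min_width=12, slack=0)
Line 4: ['laser', 'matrix'] (min_width=12, slack=0)
Line 5: ['capture', 'soft'] (min_width=12, slack=0)
Line 6: ['soft', 'I'] (min_width=6, slack=6)
Line 7: ['computer', 'the'] (min_width=12, slack=0)
Line 8: ['sleepy', 'tree'] (min_width=11, slack=1)
Total lines: 8

Answer: 8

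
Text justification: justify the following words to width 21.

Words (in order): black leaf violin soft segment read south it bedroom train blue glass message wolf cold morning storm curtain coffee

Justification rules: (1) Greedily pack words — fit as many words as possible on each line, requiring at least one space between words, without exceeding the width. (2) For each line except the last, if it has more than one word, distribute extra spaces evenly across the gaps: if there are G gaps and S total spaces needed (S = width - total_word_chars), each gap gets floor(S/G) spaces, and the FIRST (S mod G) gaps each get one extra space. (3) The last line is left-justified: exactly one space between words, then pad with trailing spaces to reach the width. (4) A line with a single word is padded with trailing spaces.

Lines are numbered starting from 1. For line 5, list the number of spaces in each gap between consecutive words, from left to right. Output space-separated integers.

Line 1: ['black', 'leaf', 'violin'] (min_width=17, slack=4)
Line 2: ['soft', 'segment', 'read'] (min_width=17, slack=4)
Line 3: ['south', 'it', 'bedroom'] (min_width=16, slack=5)
Line 4: ['train', 'blue', 'glass'] (min_width=16, slack=5)
Line 5: ['message', 'wolf', 'cold'] (min_width=17, slack=4)
Line 6: ['morning', 'storm', 'curtain'] (min_width=21, slack=0)
Line 7: ['coffee'] (min_width=6, slack=15)

Answer: 3 3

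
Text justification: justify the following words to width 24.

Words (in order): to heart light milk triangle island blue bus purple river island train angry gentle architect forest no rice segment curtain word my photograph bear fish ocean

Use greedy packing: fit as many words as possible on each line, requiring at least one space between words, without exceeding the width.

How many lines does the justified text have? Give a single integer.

Line 1: ['to', 'heart', 'light', 'milk'] (min_width=19, slack=5)
Line 2: ['triangle', 'island', 'blue', 'bus'] (min_width=24, slack=0)
Line 3: ['purple', 'river', 'island'] (min_width=19, slack=5)
Line 4: ['train', 'angry', 'gentle'] (min_width=18, slack=6)
Line 5: ['architect', 'forest', 'no', 'rice'] (min_width=24, slack=0)
Line 6: ['segment', 'curtain', 'word', 'my'] (min_width=23, slack=1)
Line 7: ['photograph', 'bear', 'fish'] (min_width=20, slack=4)
Line 8: ['ocean'] (min_width=5, slack=19)
Total lines: 8

Answer: 8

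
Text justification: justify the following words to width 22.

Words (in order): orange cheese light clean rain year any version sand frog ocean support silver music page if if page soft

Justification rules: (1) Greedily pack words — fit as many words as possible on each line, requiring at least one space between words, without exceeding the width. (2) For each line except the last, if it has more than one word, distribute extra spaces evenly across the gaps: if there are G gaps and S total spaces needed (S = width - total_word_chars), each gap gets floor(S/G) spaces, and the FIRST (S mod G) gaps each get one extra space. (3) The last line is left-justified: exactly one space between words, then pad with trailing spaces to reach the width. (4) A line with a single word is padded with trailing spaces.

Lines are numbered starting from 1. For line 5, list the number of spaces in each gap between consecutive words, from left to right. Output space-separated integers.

Line 1: ['orange', 'cheese', 'light'] (min_width=19, slack=3)
Line 2: ['clean', 'rain', 'year', 'any'] (min_width=19, slack=3)
Line 3: ['version', 'sand', 'frog'] (min_width=17, slack=5)
Line 4: ['ocean', 'support', 'silver'] (min_width=20, slack=2)
Line 5: ['music', 'page', 'if', 'if', 'page'] (min_width=21, slack=1)
Line 6: ['soft'] (min_width=4, slack=18)

Answer: 2 1 1 1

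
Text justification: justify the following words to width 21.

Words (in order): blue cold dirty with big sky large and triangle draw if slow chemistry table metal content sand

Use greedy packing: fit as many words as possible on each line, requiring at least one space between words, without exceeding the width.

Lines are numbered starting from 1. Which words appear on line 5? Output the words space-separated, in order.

Answer: content sand

Derivation:
Line 1: ['blue', 'cold', 'dirty', 'with'] (min_width=20, slack=1)
Line 2: ['big', 'sky', 'large', 'and'] (min_width=17, slack=4)
Line 3: ['triangle', 'draw', 'if', 'slow'] (min_width=21, slack=0)
Line 4: ['chemistry', 'table', 'metal'] (min_width=21, slack=0)
Line 5: ['content', 'sand'] (min_width=12, slack=9)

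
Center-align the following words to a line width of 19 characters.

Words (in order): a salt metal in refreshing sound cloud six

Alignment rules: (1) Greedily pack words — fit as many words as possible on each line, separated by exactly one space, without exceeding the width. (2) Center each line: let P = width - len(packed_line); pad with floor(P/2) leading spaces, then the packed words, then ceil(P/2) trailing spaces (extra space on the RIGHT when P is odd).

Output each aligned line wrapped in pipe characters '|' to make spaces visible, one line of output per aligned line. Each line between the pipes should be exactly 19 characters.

Line 1: ['a', 'salt', 'metal', 'in'] (min_width=15, slack=4)
Line 2: ['refreshing', 'sound'] (min_width=16, slack=3)
Line 3: ['cloud', 'six'] (min_width=9, slack=10)

Answer: |  a salt metal in  |
| refreshing sound  |
|     cloud six     |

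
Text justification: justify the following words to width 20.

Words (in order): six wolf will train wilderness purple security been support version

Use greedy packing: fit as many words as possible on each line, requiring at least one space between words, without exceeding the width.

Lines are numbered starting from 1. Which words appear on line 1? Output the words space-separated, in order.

Answer: six wolf will train

Derivation:
Line 1: ['six', 'wolf', 'will', 'train'] (min_width=19, slack=1)
Line 2: ['wilderness', 'purple'] (min_width=17, slack=3)
Line 3: ['security', 'been'] (min_width=13, slack=7)
Line 4: ['support', 'version'] (min_width=15, slack=5)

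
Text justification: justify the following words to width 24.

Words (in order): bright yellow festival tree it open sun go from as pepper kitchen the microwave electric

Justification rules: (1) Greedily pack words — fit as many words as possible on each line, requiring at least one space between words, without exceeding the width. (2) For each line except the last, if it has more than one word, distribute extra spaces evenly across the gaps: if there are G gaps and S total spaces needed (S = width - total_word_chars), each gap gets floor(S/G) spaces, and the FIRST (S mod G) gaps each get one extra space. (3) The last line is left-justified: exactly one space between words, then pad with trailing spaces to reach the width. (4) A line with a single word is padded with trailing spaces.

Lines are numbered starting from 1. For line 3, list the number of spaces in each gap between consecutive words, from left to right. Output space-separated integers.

Line 1: ['bright', 'yellow', 'festival'] (min_width=22, slack=2)
Line 2: ['tree', 'it', 'open', 'sun', 'go', 'from'] (min_width=24, slack=0)
Line 3: ['as', 'pepper', 'kitchen', 'the'] (min_width=21, slack=3)
Line 4: ['microwave', 'electric'] (min_width=18, slack=6)

Answer: 2 2 2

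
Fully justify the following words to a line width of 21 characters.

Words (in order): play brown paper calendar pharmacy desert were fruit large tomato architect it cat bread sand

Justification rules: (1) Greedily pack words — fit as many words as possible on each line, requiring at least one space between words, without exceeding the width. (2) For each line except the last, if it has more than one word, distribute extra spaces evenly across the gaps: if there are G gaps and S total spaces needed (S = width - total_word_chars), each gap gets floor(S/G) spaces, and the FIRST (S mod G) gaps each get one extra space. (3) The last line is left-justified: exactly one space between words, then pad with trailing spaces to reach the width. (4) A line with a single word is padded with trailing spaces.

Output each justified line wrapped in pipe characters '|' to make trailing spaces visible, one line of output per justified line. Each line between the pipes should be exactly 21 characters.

Line 1: ['play', 'brown', 'paper'] (min_width=16, slack=5)
Line 2: ['calendar', 'pharmacy'] (min_width=17, slack=4)
Line 3: ['desert', 'were', 'fruit'] (min_width=17, slack=4)
Line 4: ['large', 'tomato'] (min_width=12, slack=9)
Line 5: ['architect', 'it', 'cat'] (min_width=16, slack=5)
Line 6: ['bread', 'sand'] (min_width=10, slack=11)

Answer: |play    brown   paper|
|calendar     pharmacy|
|desert   were   fruit|
|large          tomato|
|architect    it   cat|
|bread sand           |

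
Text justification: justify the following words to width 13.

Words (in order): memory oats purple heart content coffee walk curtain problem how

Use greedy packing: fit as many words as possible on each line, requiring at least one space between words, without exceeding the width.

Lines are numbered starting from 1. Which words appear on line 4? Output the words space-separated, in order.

Line 1: ['memory', 'oats'] (min_width=11, slack=2)
Line 2: ['purple', 'heart'] (min_width=12, slack=1)
Line 3: ['content'] (min_width=7, slack=6)
Line 4: ['coffee', 'walk'] (min_width=11, slack=2)
Line 5: ['curtain'] (min_width=7, slack=6)
Line 6: ['problem', 'how'] (min_width=11, slack=2)

Answer: coffee walk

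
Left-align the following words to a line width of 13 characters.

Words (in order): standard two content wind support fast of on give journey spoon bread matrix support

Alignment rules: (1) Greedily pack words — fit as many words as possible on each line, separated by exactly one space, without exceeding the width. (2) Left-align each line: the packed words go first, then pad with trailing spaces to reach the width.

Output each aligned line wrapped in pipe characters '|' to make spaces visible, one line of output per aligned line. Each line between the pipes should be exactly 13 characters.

Line 1: ['standard', 'two'] (min_width=12, slack=1)
Line 2: ['content', 'wind'] (min_width=12, slack=1)
Line 3: ['support', 'fast'] (min_width=12, slack=1)
Line 4: ['of', 'on', 'give'] (min_width=10, slack=3)
Line 5: ['journey', 'spoon'] (min_width=13, slack=0)
Line 6: ['bread', 'matrix'] (min_width=12, slack=1)
Line 7: ['support'] (min_width=7, slack=6)

Answer: |standard two |
|content wind |
|support fast |
|of on give   |
|journey spoon|
|bread matrix |
|support      |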